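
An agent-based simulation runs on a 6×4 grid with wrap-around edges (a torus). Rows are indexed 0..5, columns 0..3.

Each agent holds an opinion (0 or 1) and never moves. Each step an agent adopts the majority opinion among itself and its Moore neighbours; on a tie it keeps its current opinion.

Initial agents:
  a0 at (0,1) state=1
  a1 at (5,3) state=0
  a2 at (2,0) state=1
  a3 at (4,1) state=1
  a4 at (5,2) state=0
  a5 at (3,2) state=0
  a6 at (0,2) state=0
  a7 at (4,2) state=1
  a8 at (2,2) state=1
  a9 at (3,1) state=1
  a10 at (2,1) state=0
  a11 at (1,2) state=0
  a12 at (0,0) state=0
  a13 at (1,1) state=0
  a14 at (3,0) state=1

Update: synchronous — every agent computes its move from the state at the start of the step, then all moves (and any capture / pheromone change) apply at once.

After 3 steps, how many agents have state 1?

t=1: a0@(0,1):0 a1@(5,3):0 a2@(2,0):1 a3@(4,1):1 a4@(5,2):0 a5@(3,2):1 a6@(0,2):0 a7@(4,2):1 a8@(2,2):0 a9@(3,1):1 a10@(2,1):0 a11@(1,2):0 a12@(0,0):0 a13@(1,1):0 a14@(3,0):1
t=2: (unchanged — steady state)

6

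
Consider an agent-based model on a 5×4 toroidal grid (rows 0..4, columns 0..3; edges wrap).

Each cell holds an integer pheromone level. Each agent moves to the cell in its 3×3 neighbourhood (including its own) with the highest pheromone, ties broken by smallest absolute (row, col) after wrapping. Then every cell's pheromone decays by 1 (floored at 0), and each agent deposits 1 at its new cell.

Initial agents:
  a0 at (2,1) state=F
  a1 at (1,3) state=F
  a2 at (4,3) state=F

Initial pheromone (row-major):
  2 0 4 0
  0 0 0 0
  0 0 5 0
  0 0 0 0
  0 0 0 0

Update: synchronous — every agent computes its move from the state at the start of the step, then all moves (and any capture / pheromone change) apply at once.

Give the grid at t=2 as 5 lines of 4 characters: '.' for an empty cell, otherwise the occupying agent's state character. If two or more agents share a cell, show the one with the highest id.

..F.
....
..F.
....
....

t=1: a0@(2,2) a1@(2,2) a2@(0,2) | pheromone: 1 0 4 0 / 0 0 0 0 / 0 0 6 0 / 0 0 0 0 / 0 0 0 0
t=2: a0@(2,2) a1@(2,2) a2@(0,2) | pheromone: 0 0 4 0 / 0 0 0 0 / 0 0 7 0 / 0 0 0 0 / 0 0 0 0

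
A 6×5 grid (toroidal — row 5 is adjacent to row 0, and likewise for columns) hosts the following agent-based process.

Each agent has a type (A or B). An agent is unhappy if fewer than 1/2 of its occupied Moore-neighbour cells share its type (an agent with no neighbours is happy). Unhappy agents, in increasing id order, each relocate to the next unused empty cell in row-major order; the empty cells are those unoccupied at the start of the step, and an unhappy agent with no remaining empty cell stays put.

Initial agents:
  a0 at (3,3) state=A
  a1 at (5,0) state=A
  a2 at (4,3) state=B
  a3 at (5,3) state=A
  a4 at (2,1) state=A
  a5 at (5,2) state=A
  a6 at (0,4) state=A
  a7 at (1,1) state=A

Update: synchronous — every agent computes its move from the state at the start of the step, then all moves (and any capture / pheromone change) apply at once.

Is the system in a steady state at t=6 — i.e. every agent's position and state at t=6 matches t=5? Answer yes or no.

no

t=1: a0@(0,0):A a1@(5,0):A a2@(0,1):B a3@(5,3):A a4@(2,1):A a5@(5,2):A a6@(0,4):A a7@(1,1):A
t=2: a0@(0,0):A a1@(5,0):A a2@(0,2):B a3@(5,3):A a4@(2,1):A a5@(5,2):A a6@(0,4):A a7@(1,1):A
t=3: a0@(0,0):A a1@(5,0):A a2@(0,1):B a3@(5,3):A a4@(2,1):A a5@(5,2):A a6@(0,4):A a7@(1,1):A
t=4: a0@(0,0):A a1@(5,0):A a2@(0,2):B a3@(5,3):A a4@(2,1):A a5@(5,2):A a6@(0,4):A a7@(1,1):A
t=5: a0@(0,0):A a1@(5,0):A a2@(0,1):B a3@(5,3):A a4@(2,1):A a5@(5,2):A a6@(0,4):A a7@(1,1):A
t=6: a0@(0,0):A a1@(5,0):A a2@(0,2):B a3@(5,3):A a4@(2,1):A a5@(5,2):A a6@(0,4):A a7@(1,1):A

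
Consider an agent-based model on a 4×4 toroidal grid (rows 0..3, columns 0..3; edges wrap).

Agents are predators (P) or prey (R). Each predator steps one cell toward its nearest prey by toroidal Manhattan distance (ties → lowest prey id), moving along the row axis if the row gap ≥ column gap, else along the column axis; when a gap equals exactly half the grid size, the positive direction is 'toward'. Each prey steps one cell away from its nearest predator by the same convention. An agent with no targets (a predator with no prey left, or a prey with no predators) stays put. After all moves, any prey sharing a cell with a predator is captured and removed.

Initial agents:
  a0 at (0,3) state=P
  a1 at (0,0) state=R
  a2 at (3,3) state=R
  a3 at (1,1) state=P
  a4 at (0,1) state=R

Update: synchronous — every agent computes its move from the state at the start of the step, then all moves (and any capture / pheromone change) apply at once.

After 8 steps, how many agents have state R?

t=1: a0@(0,0):P a2@(2,3):R a3@(0,1):P a4@(3,1):R
t=2: a0@(3,0):P a2@(1,3):R a3@(3,1):P a4@(2,1):R
t=3: a0@(2,0):P a2@(0,3):R a3@(2,1):P a4@(1,1):R
t=4: a0@(1,0):P a2@(3,3):R a3@(1,1):P a4@(0,1):R
t=5: a0@(0,0):P a2@(2,3):R a3@(0,1):P a4@(3,1):R
t=6: a0@(3,0):P a2@(1,3):R a3@(3,1):P a4@(2,1):R
t=7: a0@(2,0):P a2@(0,3):R a3@(2,1):P a4@(1,1):R
t=8: a0@(1,0):P a2@(3,3):R a3@(1,1):P a4@(0,1):R

2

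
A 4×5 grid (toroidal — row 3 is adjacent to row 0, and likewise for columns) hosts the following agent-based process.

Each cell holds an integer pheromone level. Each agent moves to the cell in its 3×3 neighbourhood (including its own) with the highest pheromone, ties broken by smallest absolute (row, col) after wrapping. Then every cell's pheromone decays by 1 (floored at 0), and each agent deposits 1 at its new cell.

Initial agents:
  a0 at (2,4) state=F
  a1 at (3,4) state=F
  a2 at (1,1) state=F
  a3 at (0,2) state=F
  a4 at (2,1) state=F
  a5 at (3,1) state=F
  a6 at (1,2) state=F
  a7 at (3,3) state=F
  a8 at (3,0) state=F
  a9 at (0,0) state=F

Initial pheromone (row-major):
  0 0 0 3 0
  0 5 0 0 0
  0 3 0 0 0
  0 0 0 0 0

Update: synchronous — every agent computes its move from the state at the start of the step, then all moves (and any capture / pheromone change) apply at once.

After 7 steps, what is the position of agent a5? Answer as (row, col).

(1, 1)

t=1: a0@(1,0) a1@(0,3) a2@(1,1) a3@(1,1) a4@(1,1) a5@(2,1) a6@(1,1) a7@(0,3) a8@(2,1) a9@(1,1) | pheromone: 0 0 0 4 0 / 1 9 0 0 0 / 0 4 0 0 0 / 0 0 0 0 0
t=2: a0@(1,1) a1@(0,3) a2@(1,1) a3@(1,1) a4@(1,1) a5@(1,1) a6@(1,1) a7@(0,3) a8@(1,1) a9@(1,1) | pheromone: 0 0 0 5 0 / 0 16 0 0 0 / 0 3 0 0 0 / 0 0 0 0 0
t=3: a0@(1,1) a1@(0,3) a2@(1,1) a3@(1,1) a4@(1,1) a5@(1,1) a6@(1,1) a7@(0,3) a8@(1,1) a9@(1,1) | pheromone: 0 0 0 6 0 / 0 23 0 0 0 / 0 2 0 0 0 / 0 0 0 0 0
t=4: a0@(1,1) a1@(0,3) a2@(1,1) a3@(1,1) a4@(1,1) a5@(1,1) a6@(1,1) a7@(0,3) a8@(1,1) a9@(1,1) | pheromone: 0 0 0 7 0 / 0 30 0 0 0 / 0 1 0 0 0 / 0 0 0 0 0
t=5: a0@(1,1) a1@(0,3) a2@(1,1) a3@(1,1) a4@(1,1) a5@(1,1) a6@(1,1) a7@(0,3) a8@(1,1) a9@(1,1) | pheromone: 0 0 0 8 0 / 0 37 0 0 0 / 0 0 0 0 0 / 0 0 0 0 0
t=6: a0@(1,1) a1@(0,3) a2@(1,1) a3@(1,1) a4@(1,1) a5@(1,1) a6@(1,1) a7@(0,3) a8@(1,1) a9@(1,1) | pheromone: 0 0 0 9 0 / 0 44 0 0 0 / 0 0 0 0 0 / 0 0 0 0 0
t=7: a0@(1,1) a1@(0,3) a2@(1,1) a3@(1,1) a4@(1,1) a5@(1,1) a6@(1,1) a7@(0,3) a8@(1,1) a9@(1,1) | pheromone: 0 0 0 10 0 / 0 51 0 0 0 / 0 0 0 0 0 / 0 0 0 0 0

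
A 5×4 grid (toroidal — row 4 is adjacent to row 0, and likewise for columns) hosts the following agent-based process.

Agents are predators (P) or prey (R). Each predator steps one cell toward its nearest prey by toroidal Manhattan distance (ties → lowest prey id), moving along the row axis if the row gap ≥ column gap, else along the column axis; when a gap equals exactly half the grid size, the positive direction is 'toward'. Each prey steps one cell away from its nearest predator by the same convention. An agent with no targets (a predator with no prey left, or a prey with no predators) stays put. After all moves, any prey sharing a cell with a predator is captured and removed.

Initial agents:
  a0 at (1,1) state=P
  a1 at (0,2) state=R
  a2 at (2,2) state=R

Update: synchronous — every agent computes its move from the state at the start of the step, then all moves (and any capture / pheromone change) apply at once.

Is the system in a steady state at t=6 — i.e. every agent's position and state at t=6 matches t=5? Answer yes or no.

t=1: a0@(0,1):P a1@(4,2):R a2@(3,2):R
t=2: a0@(4,1):P a1@(3,2):R a2@(2,2):R
t=3: a0@(3,1):P a1@(2,2):R a2@(1,2):R
t=4: a0@(2,1):P a1@(1,2):R a2@(0,2):R
t=5: a0@(1,1):P a1@(0,2):R a2@(4,2):R
t=6: a0@(0,1):P a1@(4,2):R a2@(3,2):R

no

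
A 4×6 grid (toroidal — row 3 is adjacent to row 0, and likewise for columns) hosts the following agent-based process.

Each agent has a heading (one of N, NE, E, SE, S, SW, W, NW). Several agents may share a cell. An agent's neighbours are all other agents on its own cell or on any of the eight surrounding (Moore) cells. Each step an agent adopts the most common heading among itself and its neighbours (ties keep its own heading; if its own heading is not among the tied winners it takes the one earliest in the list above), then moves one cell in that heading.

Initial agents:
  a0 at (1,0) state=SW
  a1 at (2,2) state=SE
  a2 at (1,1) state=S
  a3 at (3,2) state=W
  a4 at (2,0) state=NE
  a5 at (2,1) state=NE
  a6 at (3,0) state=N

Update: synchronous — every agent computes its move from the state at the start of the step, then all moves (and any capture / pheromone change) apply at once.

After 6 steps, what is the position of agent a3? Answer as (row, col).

(2, 0)

t=1: a0@(0,1):NE a1@(3,3):SE a2@(0,2):NE a3@(3,1):W a4@(1,1):NE a5@(1,2):NE a6@(2,1):NE
t=2: a0@(3,2):NE a1@(0,4):SE a2@(3,3):NE a3@(2,2):NE a4@(0,2):NE a5@(0,3):NE a6@(1,2):NE
t=3: a0@(2,3):NE a1@(3,5):NE a2@(2,4):NE a3@(1,3):NE a4@(3,3):NE a5@(3,4):NE a6@(0,3):NE
t=4: a0@(1,4):NE a1@(2,0):NE a2@(1,5):NE a3@(0,4):NE a4@(2,4):NE a5@(2,5):NE a6@(3,4):NE
t=5: a0@(0,5):NE a1@(1,1):NE a2@(0,0):NE a3@(3,5):NE a4@(1,5):NE a5@(1,0):NE a6@(2,5):NE
t=6: a0@(3,0):NE a1@(0,2):NE a2@(3,1):NE a3@(2,0):NE a4@(0,0):NE a5@(0,1):NE a6@(1,0):NE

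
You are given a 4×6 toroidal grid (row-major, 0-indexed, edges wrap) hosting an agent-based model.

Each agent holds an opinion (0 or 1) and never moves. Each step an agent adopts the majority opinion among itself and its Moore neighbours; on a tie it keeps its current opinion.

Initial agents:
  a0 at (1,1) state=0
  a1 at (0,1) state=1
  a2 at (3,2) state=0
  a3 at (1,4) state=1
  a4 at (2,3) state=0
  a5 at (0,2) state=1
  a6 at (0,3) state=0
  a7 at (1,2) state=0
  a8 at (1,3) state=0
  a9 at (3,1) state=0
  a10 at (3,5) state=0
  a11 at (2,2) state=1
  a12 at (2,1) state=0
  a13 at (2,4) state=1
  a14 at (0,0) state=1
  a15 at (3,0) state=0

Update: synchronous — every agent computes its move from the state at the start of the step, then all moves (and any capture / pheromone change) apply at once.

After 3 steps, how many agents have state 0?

16

t=1: a0@(1,1):1 a1@(0,1):0 a2@(3,2):0 a3@(1,4):0 a4@(2,3):0 a5@(0,2):0 a6@(0,3):0 a7@(1,2):0 a8@(1,3):0 a9@(3,1):0 a10@(3,5):0 a11@(2,2):0 a12@(2,1):0 a13@(2,4):0 a14@(0,0):0 a15@(3,0):0
t=2: a0@(1,1):0 a1@(0,1):0 a2@(3,2):0 a3@(1,4):0 a4@(2,3):0 a5@(0,2):0 a6@(0,3):0 a7@(1,2):0 a8@(1,3):0 a9@(3,1):0 a10@(3,5):0 a11@(2,2):0 a12@(2,1):0 a13@(2,4):0 a14@(0,0):0 a15@(3,0):0
t=3: (unchanged — steady state)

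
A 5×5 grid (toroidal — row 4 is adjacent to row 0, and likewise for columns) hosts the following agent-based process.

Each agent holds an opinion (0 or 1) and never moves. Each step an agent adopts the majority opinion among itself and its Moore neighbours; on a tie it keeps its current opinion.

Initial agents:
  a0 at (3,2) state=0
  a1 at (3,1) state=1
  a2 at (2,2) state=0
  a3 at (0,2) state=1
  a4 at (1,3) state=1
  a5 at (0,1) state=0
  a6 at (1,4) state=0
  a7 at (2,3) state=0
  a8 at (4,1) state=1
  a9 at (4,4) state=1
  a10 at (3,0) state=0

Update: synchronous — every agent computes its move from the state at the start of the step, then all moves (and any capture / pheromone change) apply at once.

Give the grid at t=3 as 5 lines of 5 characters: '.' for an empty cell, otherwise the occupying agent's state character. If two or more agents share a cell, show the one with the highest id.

.11..
...00
..00.
100..
.1..1

t=1: a0@(3,2):0 a1@(3,1):0 a2@(2,2):0 a3@(0,2):1 a4@(1,3):0 a5@(0,1):1 a6@(1,4):0 a7@(2,3):0 a8@(4,1):1 a9@(4,4):1 a10@(3,0):1
t=2: (unchanged — steady state)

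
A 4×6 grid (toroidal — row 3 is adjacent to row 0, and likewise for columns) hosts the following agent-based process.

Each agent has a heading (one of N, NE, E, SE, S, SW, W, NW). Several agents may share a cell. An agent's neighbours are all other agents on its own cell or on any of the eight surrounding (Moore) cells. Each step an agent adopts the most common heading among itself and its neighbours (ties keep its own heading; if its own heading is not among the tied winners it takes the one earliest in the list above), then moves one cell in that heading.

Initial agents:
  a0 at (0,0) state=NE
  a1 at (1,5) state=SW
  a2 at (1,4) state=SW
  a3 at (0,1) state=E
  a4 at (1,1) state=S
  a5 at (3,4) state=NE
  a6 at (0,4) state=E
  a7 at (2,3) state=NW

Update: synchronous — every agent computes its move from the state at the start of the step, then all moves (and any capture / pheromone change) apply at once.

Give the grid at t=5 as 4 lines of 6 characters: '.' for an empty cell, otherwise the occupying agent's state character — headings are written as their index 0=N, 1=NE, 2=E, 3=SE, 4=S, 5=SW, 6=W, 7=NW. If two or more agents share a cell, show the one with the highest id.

t=1: a0@(3,1):NE a1@(2,4):SW a2@(2,3):SW a3@(0,2):E a4@(2,1):S a5@(2,5):NE a6@(1,3):SW a7@(1,2):NW
t=2: a0@(2,2):NE a1@(3,3):SW a2@(3,2):SW a3@(0,3):E a4@(3,1):S a5@(1,0):NE a6@(2,2):SW a7@(2,1):SW
t=3: a0@(3,1):SW a1@(0,2):SW a2@(0,1):SW a3@(1,2):SW a4@(0,0):SW a5@(0,1):NE a6@(3,1):SW a7@(3,0):SW
t=4: a0@(0,0):SW a1@(1,1):SW a2@(1,0):SW a3@(2,1):SW a4@(1,5):SW a5@(1,0):SW a6@(0,0):SW a7@(0,5):SW
t=5: a0@(1,5):SW a1@(2,0):SW a2@(2,5):SW a3@(3,0):SW a4@(2,4):SW a5@(2,5):SW a6@(1,5):SW a7@(1,4):SW

......
....55
5...55
5.....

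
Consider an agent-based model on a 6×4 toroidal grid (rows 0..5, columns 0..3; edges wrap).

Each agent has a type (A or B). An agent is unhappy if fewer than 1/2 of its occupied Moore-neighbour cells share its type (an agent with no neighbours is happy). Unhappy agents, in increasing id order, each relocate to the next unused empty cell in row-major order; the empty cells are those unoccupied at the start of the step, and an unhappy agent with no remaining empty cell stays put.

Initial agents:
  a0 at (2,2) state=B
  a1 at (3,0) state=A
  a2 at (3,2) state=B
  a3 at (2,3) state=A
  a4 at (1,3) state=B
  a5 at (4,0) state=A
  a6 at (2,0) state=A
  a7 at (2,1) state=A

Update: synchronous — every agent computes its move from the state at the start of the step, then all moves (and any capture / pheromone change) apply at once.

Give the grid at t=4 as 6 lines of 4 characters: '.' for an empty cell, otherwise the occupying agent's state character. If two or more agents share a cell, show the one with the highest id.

BB.B
.A..
AA..
A...
A...
....

t=1: a0@(2,2):B a1@(3,0):A a2@(0,0):B a3@(0,1):A a4@(0,2):B a5@(4,0):A a6@(2,0):A a7@(2,1):A
t=2: a0@(0,3):B a1@(3,0):A a2@(1,0):B a3@(1,1):A a4@(1,2):B a5@(4,0):A a6@(2,0):A a7@(2,1):A
t=3: a0@(0,3):B a1@(3,0):A a2@(0,0):B a3@(1,1):A a4@(0,1):B a5@(4,0):A a6@(2,0):A a7@(2,1):A
t=4: (unchanged — steady state)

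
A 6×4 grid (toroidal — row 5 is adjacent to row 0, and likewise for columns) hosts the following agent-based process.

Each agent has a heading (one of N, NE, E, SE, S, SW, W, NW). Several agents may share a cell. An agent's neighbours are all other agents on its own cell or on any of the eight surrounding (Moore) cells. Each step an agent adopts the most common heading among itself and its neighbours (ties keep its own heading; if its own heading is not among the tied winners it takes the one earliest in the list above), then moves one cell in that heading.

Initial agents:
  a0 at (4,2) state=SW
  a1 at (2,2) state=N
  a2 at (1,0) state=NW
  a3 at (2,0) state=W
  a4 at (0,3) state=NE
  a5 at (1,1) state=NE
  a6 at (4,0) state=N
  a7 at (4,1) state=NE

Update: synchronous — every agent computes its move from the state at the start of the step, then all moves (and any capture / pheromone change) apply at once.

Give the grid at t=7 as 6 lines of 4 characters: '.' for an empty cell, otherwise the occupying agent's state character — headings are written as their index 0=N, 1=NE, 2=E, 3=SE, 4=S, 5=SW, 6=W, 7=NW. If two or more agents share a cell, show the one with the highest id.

1..1
1...
...0
0..0
....
..11

t=1: a0@(5,1):SW a1@(1,2):N a2@(0,1):NE a3@(2,3):W a4@(5,0):NE a5@(0,2):NE a6@(3,0):N a7@(3,2):NE
t=2: a0@(4,2):NE a1@(0,3):NE a2@(5,2):NE a3@(1,3):N a4@(4,1):NE a5@(5,3):NE a6@(2,0):N a7@(2,3):NE
t=3: a0@(3,3):NE a1@(5,0):NE a2@(4,3):NE a3@(0,3):N a4@(3,2):NE a5@(4,0):NE a6@(1,0):N a7@(1,3):N
t=4: a0@(2,0):NE a1@(4,1):NE a2@(3,0):NE a3@(5,3):N a4@(2,3):NE a5@(3,1):NE a6@(0,0):N a7@(0,3):N
t=5: a0@(1,1):NE a1@(3,2):NE a2@(2,1):NE a3@(4,3):N a4@(1,0):NE a5@(2,2):NE a6@(5,0):N a7@(5,3):N
t=6: a0@(0,2):NE a1@(2,3):NE a2@(1,2):NE a3@(3,3):N a4@(0,1):NE a5@(1,3):NE a6@(4,0):N a7@(4,3):N
t=7: a0@(5,3):NE a1@(1,0):NE a2@(0,3):NE a3@(2,3):N a4@(5,2):NE a5@(0,0):NE a6@(3,0):N a7@(3,3):N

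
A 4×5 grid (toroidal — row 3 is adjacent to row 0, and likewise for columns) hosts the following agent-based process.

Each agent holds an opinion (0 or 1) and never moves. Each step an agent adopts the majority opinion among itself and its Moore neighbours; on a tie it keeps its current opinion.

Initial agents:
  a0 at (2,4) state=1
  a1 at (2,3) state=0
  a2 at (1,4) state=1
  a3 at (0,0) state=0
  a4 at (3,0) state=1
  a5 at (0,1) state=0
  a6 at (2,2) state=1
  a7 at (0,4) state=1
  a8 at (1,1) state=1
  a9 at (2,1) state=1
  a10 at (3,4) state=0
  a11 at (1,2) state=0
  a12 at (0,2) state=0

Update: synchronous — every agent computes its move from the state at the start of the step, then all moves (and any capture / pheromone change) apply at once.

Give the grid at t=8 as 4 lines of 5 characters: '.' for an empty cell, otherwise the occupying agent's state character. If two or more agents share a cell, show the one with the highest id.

t=1: a0@(2,4):1 a1@(2,3):0 a2@(1,4):1 a3@(0,0):1 a4@(3,0):1 a5@(0,1):0 a6@(2,2):1 a7@(0,4):1 a8@(1,1):0 a9@(2,1):1 a10@(3,4):0 a11@(1,2):0 a12@(0,2):0
t=2: a0@(2,4):1 a1@(2,3):0 a2@(1,4):1 a3@(0,0):1 a4@(3,0):1 a5@(0,1):0 a6@(2,2):0 a7@(0,4):1 a8@(1,1):0 a9@(2,1):1 a10@(3,4):1 a11@(1,2):0 a12@(0,2):0
t=3: a0@(2,4):1 a1@(2,3):0 a2@(1,4):1 a3@(0,0):1 a4@(3,0):1 a5@(0,1):0 a6@(2,2):0 a7@(0,4):1 a8@(1,1):0 a9@(2,1):0 a10@(3,4):1 a11@(1,2):0 a12@(0,2):0
t=4: (unchanged — steady state)

100.1
.00.1
.0001
1...1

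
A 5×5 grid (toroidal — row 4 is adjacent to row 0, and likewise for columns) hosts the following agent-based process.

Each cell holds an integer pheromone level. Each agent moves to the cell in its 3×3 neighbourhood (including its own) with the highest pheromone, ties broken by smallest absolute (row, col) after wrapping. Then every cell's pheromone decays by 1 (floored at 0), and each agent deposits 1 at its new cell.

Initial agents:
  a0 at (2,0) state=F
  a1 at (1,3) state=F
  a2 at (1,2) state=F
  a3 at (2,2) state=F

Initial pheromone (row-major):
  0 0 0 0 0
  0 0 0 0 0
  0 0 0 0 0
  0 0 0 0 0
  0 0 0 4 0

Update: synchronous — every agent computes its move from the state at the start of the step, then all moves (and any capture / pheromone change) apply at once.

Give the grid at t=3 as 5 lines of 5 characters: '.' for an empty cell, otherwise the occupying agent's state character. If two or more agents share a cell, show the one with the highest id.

.F...
.....
.....
.....
...F.

t=1: a0@(1,0) a1@(0,2) a2@(0,1) a3@(1,1) | pheromone: 0 1 1 0 0 / 1 1 0 0 0 / 0 0 0 0 0 / 0 0 0 0 0 / 0 0 0 3 0
t=2: a0@(0,1) a1@(4,3) a2@(0,1) a3@(0,1) | pheromone: 0 3 0 0 0 / 0 0 0 0 0 / 0 0 0 0 0 / 0 0 0 0 0 / 0 0 0 3 0
t=3: a0@(0,1) a1@(4,3) a2@(0,1) a3@(0,1) | pheromone: 0 5 0 0 0 / 0 0 0 0 0 / 0 0 0 0 0 / 0 0 0 0 0 / 0 0 0 3 0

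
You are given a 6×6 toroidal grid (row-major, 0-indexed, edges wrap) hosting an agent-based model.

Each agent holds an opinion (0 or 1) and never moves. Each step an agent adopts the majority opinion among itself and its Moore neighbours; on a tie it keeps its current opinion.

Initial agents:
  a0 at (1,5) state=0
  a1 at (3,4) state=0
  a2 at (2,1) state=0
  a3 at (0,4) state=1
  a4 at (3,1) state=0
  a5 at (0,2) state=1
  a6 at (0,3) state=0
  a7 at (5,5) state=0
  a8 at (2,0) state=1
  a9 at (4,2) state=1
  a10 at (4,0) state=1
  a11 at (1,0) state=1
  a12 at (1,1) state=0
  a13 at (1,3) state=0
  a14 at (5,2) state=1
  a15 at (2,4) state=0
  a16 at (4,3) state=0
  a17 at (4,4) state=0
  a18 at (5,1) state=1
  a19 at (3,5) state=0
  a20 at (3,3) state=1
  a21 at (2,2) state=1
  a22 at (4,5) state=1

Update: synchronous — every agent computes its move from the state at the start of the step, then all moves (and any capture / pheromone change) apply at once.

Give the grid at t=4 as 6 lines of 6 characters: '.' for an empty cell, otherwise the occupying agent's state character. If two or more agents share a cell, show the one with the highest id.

t=1: a0@(1,5):1 a1@(3,4):0 a2@(2,1):0 a3@(0,4):0 a4@(3,1):1 a5@(0,2):1 a6@(0,3):1 a7@(5,5):1 a8@(2,0):0 a9@(4,2):1 a10@(4,0):1 a11@(1,0):0 a12@(1,1):1 a13@(1,3):0 a14@(5,2):1 a15@(2,4):0 a16@(4,3):0 a17@(4,4):0 a18@(5,1):1 a19@(3,5):0 a20@(3,3):0 a21@(2,2):0 a22@(4,5):0
t=2: a0@(1,5):0 a1@(3,4):0 a2@(2,1):0 a3@(0,4):1 a4@(3,1):1 a5@(0,2):1 a6@(0,3):1 a7@(5,5):0 a8@(2,0):0 a9@(4,2):1 a10@(4,0):1 a11@(1,0):0 a12@(1,1):0 a13@(1,3):0 a14@(5,2):1 a15@(2,4):0 a16@(4,3):0 a17@(4,4):0 a18@(5,1):1 a19@(3,5):0 a20@(3,3):0 a21@(2,2):0 a22@(4,5):0
t=3: a0@(1,5):0 a1@(3,4):0 a2@(2,1):0 a3@(0,4):0 a4@(3,1):1 a5@(0,2):1 a6@(0,3):1 a7@(5,5):0 a8@(2,0):0 a9@(4,2):1 a10@(4,0):1 a11@(1,0):0 a12@(1,1):0 a13@(1,3):0 a14@(5,2):1 a15@(2,4):0 a16@(4,3):0 a17@(4,4):0 a18@(5,1):1 a19@(3,5):0 a20@(3,3):0 a21@(2,2):0 a22@(4,5):0
t=4: (unchanged — steady state)

..110.
00.0.0
000.0.
.1.000
1.1000
.11..0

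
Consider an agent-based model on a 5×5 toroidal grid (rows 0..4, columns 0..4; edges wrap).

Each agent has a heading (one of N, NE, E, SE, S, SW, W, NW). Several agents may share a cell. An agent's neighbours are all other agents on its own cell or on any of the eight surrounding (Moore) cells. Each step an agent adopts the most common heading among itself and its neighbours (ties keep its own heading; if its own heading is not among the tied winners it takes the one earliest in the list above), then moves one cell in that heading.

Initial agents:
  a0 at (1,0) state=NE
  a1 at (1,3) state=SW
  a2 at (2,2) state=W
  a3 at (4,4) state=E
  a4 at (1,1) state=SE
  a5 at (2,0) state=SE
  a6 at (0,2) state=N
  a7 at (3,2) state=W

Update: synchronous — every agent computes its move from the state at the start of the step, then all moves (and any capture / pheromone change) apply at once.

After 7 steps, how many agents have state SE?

8

t=1: a0@(2,1):SE a1@(2,2):SW a2@(2,1):W a3@(4,0):E a4@(2,2):SE a5@(3,1):SE a6@(4,2):N a7@(3,1):W
t=2: a0@(3,2):SE a1@(3,3):SE a2@(3,2):SE a3@(4,1):E a4@(3,3):SE a5@(4,2):SE a6@(3,2):N a7@(4,2):SE
t=3: a0@(4,3):SE a1@(4,4):SE a2@(4,3):SE a3@(0,2):SE a4@(4,4):SE a5@(0,3):SE a6@(4,3):SE a7@(0,3):SE
t=4: a0@(0,4):SE a1@(0,0):SE a2@(0,4):SE a3@(1,3):SE a4@(0,0):SE a5@(1,4):SE a6@(0,4):SE a7@(1,4):SE
t=5: a0@(1,0):SE a1@(1,1):SE a2@(1,0):SE a3@(2,4):SE a4@(1,1):SE a5@(2,0):SE a6@(1,0):SE a7@(2,0):SE
t=6: a0@(2,1):SE a1@(2,2):SE a2@(2,1):SE a3@(3,0):SE a4@(2,2):SE a5@(3,1):SE a6@(2,1):SE a7@(3,1):SE
t=7: a0@(3,2):SE a1@(3,3):SE a2@(3,2):SE a3@(4,1):SE a4@(3,3):SE a5@(4,2):SE a6@(3,2):SE a7@(4,2):SE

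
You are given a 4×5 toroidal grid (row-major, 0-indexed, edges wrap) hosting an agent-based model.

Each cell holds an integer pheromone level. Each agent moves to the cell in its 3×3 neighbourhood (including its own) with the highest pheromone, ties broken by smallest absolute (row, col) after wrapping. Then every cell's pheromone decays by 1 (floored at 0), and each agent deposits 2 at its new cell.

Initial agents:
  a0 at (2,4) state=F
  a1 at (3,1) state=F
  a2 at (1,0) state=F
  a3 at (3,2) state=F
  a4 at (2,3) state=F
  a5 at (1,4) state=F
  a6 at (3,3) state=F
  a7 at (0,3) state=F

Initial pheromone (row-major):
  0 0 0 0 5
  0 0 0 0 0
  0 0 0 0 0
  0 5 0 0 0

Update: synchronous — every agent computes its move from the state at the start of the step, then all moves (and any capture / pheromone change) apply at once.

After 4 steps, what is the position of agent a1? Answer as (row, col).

(3, 1)

t=1: a0@(1,0) a1@(3,1) a2@(0,4) a3@(3,1) a4@(1,2) a5@(0,4) a6@(0,4) a7@(0,4) | pheromone: 0 0 0 0 12 / 2 0 2 0 0 / 0 0 0 0 0 / 0 8 0 0 0
t=2: a0@(0,4) a1@(3,1) a2@(0,4) a3@(3,1) a4@(1,2) a5@(0,4) a6@(0,4) a7@(0,4) | pheromone: 0 0 0 0 21 / 1 0 3 0 0 / 0 0 0 0 0 / 0 11 0 0 0
t=3: a0@(0,4) a1@(3,1) a2@(0,4) a3@(3,1) a4@(1,2) a5@(0,4) a6@(0,4) a7@(0,4) | pheromone: 0 0 0 0 30 / 0 0 4 0 0 / 0 0 0 0 0 / 0 14 0 0 0
t=4: a0@(0,4) a1@(3,1) a2@(0,4) a3@(3,1) a4@(1,2) a5@(0,4) a6@(0,4) a7@(0,4) | pheromone: 0 0 0 0 39 / 0 0 5 0 0 / 0 0 0 0 0 / 0 17 0 0 0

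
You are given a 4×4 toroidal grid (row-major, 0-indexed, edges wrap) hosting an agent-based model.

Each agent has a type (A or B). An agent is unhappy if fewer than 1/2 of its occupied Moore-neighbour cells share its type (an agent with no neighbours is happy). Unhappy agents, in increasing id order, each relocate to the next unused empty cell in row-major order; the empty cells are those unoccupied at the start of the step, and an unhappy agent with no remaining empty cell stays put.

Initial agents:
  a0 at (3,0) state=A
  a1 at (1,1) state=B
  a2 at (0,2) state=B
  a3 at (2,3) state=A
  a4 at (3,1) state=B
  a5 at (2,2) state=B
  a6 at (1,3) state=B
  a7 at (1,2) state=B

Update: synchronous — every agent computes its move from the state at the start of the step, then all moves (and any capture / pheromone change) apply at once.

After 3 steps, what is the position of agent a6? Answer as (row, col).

(1, 3)

t=1: a0@(3,0):A a1@(1,1):B a2@(0,2):B a3@(0,0):A a4@(3,1):B a5@(2,2):B a6@(1,3):B a7@(1,2):B
t=2: a0@(3,0):A a1@(1,1):B a2@(0,2):B a3@(0,1):A a4@(3,1):B a5@(2,2):B a6@(1,3):B a7@(1,2):B
t=3: a0@(3,0):A a1@(1,1):B a2@(0,2):B a3@(0,0):A a4@(3,1):B a5@(2,2):B a6@(1,3):B a7@(1,2):B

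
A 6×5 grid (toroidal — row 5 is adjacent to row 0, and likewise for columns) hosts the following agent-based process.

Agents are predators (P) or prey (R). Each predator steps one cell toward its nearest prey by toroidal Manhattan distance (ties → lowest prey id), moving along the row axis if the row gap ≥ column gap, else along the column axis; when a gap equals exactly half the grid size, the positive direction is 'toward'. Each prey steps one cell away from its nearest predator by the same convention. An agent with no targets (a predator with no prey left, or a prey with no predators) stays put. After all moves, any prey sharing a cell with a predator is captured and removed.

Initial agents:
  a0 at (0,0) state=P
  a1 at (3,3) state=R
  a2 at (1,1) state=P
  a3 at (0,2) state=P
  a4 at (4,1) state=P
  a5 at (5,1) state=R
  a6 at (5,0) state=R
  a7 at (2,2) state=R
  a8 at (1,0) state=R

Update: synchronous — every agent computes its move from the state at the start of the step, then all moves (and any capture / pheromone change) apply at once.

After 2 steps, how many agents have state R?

t=1: a0@(5,0):P a1@(3,4):R a2@(1,0):P a3@(5,2):P a4@(5,1):P a5@(0,1):R a6@(4,0):R a7@(3,2):R a8@(2,0):R
t=2: a0@(4,0):P a1@(2,4):R a2@(2,0):P a3@(0,2):P a4@(0,1):P a5@(1,1):R a6@(3,0):R a7@(2,2):R a8@(3,0):R

5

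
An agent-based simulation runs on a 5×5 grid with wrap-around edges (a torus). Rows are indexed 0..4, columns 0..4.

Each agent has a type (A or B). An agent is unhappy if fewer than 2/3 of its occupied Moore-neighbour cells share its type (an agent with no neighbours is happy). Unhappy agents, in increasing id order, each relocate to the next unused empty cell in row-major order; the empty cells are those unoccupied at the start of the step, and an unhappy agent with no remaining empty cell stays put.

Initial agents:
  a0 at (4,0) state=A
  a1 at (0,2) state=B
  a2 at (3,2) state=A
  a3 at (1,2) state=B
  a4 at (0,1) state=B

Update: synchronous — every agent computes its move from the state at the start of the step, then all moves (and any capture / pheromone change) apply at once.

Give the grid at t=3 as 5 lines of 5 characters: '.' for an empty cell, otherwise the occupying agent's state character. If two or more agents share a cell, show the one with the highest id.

t=1: a0@(0,0):A a1@(0,2):B a2@(3,2):A a3@(1,2):B a4@(0,1):B
t=2: a0@(0,3):A a1@(0,2):B a2@(3,2):A a3@(1,2):B a4@(0,1):B
t=3: a0@(0,0):A a1@(0,2):B a2@(3,2):A a3@(1,2):B a4@(0,1):B

ABB..
..B..
.....
..A..
.....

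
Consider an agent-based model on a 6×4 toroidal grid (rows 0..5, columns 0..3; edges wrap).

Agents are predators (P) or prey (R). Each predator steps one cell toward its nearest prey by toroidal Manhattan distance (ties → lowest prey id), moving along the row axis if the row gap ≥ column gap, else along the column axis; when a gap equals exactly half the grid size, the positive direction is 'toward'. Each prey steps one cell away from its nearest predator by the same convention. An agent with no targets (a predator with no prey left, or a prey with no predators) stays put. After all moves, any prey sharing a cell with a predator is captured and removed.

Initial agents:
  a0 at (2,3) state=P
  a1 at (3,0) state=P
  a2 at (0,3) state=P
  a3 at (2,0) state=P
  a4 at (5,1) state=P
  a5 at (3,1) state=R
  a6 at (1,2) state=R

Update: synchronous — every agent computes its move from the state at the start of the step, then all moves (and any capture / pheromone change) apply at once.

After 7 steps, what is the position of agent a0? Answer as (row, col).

t=1: a0@(1,3):P a1@(3,1):P a2@(1,3):P a3@(3,0):P a4@(4,1):P a5@(3,2):R a6@(0,2):R
t=2: a0@(0,3):P a1@(3,2):P a2@(0,3):P a3@(3,1):P a4@(3,1):P a5@(3,3):R a6@(5,2):R
t=3: a0@(5,3):P a1@(3,3):P a2@(5,3):P a3@(3,2):P a4@(3,2):P a5@(3,0):R a6@(4,2):R
t=4: a0@(4,3):P a1@(3,0):P a2@(4,3):P a3@(4,2):P a4@(4,2):P a5@(3,1):R a6@(5,2):R
t=5: a0@(5,3):P a1@(3,1):P a2@(5,3):P a3@(5,2):P a4@(5,2):P a5@(3,2):R a6@(0,2):R
t=6: a0@(0,3):P a1@(3,2):P a2@(0,3):P a3@(0,2):P a4@(0,2):P a5@(3,3):R a6@(1,2):R
t=7: a0@(1,3):P a1@(3,3):P a2@(1,3):P a3@(1,2):P a4@(1,2):P a5@(3,0):R a6@(2,2):R

(1, 3)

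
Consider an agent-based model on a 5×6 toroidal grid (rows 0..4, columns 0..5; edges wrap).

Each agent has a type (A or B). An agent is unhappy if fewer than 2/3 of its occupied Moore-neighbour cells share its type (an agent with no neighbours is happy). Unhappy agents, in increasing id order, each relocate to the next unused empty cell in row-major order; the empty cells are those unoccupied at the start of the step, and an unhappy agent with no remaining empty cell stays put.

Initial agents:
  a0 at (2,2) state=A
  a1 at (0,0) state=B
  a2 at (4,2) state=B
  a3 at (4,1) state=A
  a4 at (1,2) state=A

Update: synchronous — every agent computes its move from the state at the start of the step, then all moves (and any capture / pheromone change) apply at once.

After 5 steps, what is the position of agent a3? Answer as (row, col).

(0, 3)

t=1: a0@(2,2):A a1@(0,1):B a2@(0,2):B a3@(0,3):A a4@(1,2):A
t=2: a0@(2,2):A a1@(0,0):B a2@(0,4):B a3@(0,5):A a4@(1,0):A
t=3: a0@(2,2):A a1@(0,1):B a2@(0,2):B a3@(0,3):A a4@(1,1):A
t=4: a0@(2,2):A a1@(0,0):B a2@(0,4):B a3@(0,5):A a4@(1,0):A
t=5: a0@(2,2):A a1@(0,1):B a2@(0,2):B a3@(0,3):A a4@(1,1):A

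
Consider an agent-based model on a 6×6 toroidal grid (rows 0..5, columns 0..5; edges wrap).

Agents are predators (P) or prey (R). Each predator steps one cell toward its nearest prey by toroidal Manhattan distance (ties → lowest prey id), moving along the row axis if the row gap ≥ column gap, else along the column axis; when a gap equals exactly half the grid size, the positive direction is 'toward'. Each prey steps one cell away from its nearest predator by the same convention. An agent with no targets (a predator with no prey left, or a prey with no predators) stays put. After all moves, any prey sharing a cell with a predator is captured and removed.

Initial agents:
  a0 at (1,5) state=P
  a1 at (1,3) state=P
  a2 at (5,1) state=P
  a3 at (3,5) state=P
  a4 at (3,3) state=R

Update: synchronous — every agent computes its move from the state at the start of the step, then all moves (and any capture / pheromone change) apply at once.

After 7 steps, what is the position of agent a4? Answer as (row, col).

t=1: a0@(2,5):P a1@(2,3):P a2@(4,1):P a3@(3,4):P a4@(4,3):R
t=2: a0@(3,5):P a1@(3,3):P a2@(4,2):P a3@(4,4):P a4@(5,3):R
t=3: a0@(4,5):P a1@(4,3):P a2@(5,2):P a3@(5,4):P a4@(0,3):R
t=4: a0@(5,5):P a1@(5,3):P a2@(0,2):P a3@(0,4):P a4@(1,3):R
t=5: a0@(0,5):P a1@(0,3):P a2@(1,2):P a3@(1,4):P a4@(2,3):R
t=6: a0@(1,5):P a1@(1,3):P a2@(2,2):P a3@(2,4):P a4@(3,3):R
t=7: a0@(2,5):P a1@(2,3):P a2@(3,2):P a3@(3,4):P a4@(4,3):R

(4, 3)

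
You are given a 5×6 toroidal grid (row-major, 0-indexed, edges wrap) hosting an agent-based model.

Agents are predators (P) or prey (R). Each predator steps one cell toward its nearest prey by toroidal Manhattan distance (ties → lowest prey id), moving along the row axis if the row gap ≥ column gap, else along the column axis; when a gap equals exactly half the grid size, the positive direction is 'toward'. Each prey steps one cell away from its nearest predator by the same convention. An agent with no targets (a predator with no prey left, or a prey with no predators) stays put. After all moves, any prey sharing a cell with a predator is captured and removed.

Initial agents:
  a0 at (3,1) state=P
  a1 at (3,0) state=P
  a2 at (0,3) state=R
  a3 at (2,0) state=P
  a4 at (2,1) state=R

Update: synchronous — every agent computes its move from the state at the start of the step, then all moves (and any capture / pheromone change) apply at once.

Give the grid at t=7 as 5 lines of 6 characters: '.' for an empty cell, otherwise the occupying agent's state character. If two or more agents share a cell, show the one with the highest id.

t=1: a0@(2,1):P a1@(2,0):P a2@(1,3):R a3@(2,1):P a4@(1,1):R
t=2: a0@(1,1):P a1@(1,0):P a2@(1,4):R a3@(1,1):P a4@(0,1):R
t=3: a0@(0,1):P a1@(1,5):P a2@(1,3):R a3@(0,1):P a4@(4,1):R
t=4: a0@(4,1):P a1@(1,4):P a2@(1,2):R a3@(4,1):P a4@(3,1):R
t=5: a0@(3,1):P a1@(1,3):P a2@(1,1):R a3@(3,1):P a4@(2,1):R
t=6: a0@(2,1):P a1@(1,2):P a2@(0,1):R a3@(2,1):P a4@(1,1):R
t=7: a0@(1,1):P a1@(1,1):P a2@(4,1):R a3@(1,1):P a4@(0,1):R

.R....
.P....
......
......
.R....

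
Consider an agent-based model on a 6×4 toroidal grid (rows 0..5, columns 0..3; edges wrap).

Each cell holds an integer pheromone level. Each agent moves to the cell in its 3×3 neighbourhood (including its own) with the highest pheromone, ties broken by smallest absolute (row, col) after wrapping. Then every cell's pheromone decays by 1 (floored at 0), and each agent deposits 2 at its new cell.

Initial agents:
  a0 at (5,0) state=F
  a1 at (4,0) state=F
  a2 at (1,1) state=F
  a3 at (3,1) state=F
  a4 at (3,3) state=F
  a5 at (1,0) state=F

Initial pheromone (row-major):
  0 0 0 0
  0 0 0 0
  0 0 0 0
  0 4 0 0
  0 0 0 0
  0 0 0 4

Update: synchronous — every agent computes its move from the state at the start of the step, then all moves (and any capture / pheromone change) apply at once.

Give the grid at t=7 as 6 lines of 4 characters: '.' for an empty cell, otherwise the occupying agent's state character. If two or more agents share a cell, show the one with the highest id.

t=1: a0@(5,3) a1@(3,1) a2@(0,0) a3@(3,1) a4@(2,0) a5@(0,0) | pheromone: 4 0 0 0 / 0 0 0 0 / 2 0 0 0 / 0 7 0 0 / 0 0 0 0 / 0 0 0 5
t=2: a0@(5,3) a1@(3,1) a2@(5,3) a3@(3,1) a4@(3,1) a5@(5,3) | pheromone: 3 0 0 0 / 0 0 0 0 / 1 0 0 0 / 0 12 0 0 / 0 0 0 0 / 0 0 0 10
t=3: a0@(5,3) a1@(3,1) a2@(5,3) a3@(3,1) a4@(3,1) a5@(5,3) | pheromone: 2 0 0 0 / 0 0 0 0 / 0 0 0 0 / 0 17 0 0 / 0 0 0 0 / 0 0 0 15
t=4: a0@(5,3) a1@(3,1) a2@(5,3) a3@(3,1) a4@(3,1) a5@(5,3) | pheromone: 1 0 0 0 / 0 0 0 0 / 0 0 0 0 / 0 22 0 0 / 0 0 0 0 / 0 0 0 20
t=5: a0@(5,3) a1@(3,1) a2@(5,3) a3@(3,1) a4@(3,1) a5@(5,3) | pheromone: 0 0 0 0 / 0 0 0 0 / 0 0 0 0 / 0 27 0 0 / 0 0 0 0 / 0 0 0 25
t=6: a0@(5,3) a1@(3,1) a2@(5,3) a3@(3,1) a4@(3,1) a5@(5,3) | pheromone: 0 0 0 0 / 0 0 0 0 / 0 0 0 0 / 0 32 0 0 / 0 0 0 0 / 0 0 0 30
t=7: a0@(5,3) a1@(3,1) a2@(5,3) a3@(3,1) a4@(3,1) a5@(5,3) | pheromone: 0 0 0 0 / 0 0 0 0 / 0 0 0 0 / 0 37 0 0 / 0 0 0 0 / 0 0 0 35

....
....
....
.F..
....
...F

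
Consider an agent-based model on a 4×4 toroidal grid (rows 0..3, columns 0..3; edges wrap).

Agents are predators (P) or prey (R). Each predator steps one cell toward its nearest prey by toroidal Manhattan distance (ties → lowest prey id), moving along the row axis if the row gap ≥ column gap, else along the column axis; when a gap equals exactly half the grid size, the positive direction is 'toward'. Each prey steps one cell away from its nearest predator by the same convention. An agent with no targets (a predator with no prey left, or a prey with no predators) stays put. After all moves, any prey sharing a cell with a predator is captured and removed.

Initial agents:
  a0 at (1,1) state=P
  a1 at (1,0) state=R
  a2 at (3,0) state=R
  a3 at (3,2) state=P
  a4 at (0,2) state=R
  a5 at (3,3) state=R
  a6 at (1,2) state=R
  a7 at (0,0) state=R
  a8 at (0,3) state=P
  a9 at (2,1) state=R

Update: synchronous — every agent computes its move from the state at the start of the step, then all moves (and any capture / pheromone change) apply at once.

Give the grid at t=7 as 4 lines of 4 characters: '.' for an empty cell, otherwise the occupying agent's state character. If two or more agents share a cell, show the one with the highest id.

t=1: a0@(1,0):P a1@(1,3):R a2@(3,3):R a3@(0,2):P a4@(1,2):R a5@(3,0):R a6@(1,3):R a7@(0,1):R a8@(0,2):P a9@(3,1):R
t=2: a0@(1,3):P a2@(2,3):R a3@(1,2):P a4@(2,2):R a5@(2,0):R a7@(0,0):R a8@(1,2):P a9@(2,1):R
t=3: a0@(2,3):P a2@(3,3):R a3@(2,2):P a4@(3,2):R a5@(3,0):R a7@(3,0):R a8@(2,2):P a9@(3,1):R
t=4: a0@(3,3):P a2@(0,3):R a3@(3,2):P a4@(0,2):R a5@(0,0):R a7@(0,0):R a8@(3,2):P a9@(0,1):R
t=5: a0@(0,3):P a2@(1,3):R a3@(0,2):P a4@(1,2):R a5@(1,0):R a7@(1,0):R a8@(0,2):P a9@(1,1):R
t=6: a0@(1,3):P a2@(2,3):R a3@(1,2):P a4@(2,2):R a5@(2,0):R a7@(2,0):R a8@(1,2):P a9@(2,1):R
t=7: a0@(2,3):P a2@(3,3):R a3@(2,2):P a4@(3,2):R a5@(3,0):R a7@(3,0):R a8@(2,2):P a9@(3,1):R

....
....
..PP
RRRR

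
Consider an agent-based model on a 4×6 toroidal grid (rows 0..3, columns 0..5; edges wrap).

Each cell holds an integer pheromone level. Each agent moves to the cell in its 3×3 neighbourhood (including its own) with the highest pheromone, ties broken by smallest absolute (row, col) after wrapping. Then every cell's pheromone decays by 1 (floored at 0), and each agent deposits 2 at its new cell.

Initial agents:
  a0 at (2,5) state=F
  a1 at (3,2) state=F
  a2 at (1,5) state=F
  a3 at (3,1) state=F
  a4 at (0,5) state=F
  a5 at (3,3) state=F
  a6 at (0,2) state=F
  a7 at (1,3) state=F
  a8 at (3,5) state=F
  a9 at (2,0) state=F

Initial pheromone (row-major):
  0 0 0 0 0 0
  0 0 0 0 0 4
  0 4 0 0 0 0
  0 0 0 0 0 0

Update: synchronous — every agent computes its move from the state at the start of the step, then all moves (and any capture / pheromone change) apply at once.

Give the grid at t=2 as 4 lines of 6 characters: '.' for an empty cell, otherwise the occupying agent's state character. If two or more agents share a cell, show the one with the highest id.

t=1: a0@(1,5) a1@(2,1) a2@(1,5) a3@(2,1) a4@(1,5) a5@(0,2) a6@(0,1) a7@(0,2) a8@(0,0) a9@(1,5) | pheromone: 2 2 4 0 0 0 / 0 0 0 0 0 11 / 0 7 0 0 0 0 / 0 0 0 0 0 0
t=2: a0@(1,5) a1@(2,1) a2@(1,5) a3@(2,1) a4@(1,5) a5@(0,2) a6@(0,2) a7@(0,2) a8@(1,5) a9@(1,5) | pheromone: 1 1 9 0 0 0 / 0 0 0 0 0 20 / 0 10 0 0 0 0 / 0 0 0 0 0 0

..F...
.....F
.F....
......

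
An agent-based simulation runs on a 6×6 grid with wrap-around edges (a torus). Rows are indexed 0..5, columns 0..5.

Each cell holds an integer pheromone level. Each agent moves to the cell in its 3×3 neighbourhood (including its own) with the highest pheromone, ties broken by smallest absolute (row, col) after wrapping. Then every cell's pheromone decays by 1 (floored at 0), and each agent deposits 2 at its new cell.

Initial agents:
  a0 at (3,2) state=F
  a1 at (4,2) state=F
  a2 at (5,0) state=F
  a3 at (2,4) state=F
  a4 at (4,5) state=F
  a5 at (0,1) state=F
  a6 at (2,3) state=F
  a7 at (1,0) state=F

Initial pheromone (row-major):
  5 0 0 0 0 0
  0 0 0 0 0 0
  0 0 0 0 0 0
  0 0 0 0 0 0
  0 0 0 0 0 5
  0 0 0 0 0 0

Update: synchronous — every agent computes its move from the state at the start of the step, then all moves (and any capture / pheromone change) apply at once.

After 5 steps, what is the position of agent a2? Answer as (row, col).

t=1: a0@(2,1) a1@(3,1) a2@(0,0) a3@(1,3) a4@(4,5) a5@(0,0) a6@(1,2) a7@(0,0) | pheromone: 10 0 0 0 0 0 / 0 0 2 2 0 0 / 0 2 0 0 0 0 / 0 2 0 0 0 0 / 0 0 0 0 0 6 / 0 0 0 0 0 0
t=2: a0@(1,2) a1@(2,1) a2@(0,0) a3@(1,2) a4@(4,5) a5@(0,0) a6@(1,2) a7@(0,0) | pheromone: 15 0 0 0 0 0 / 0 0 7 1 0 0 / 0 3 0 0 0 0 / 0 1 0 0 0 0 / 0 0 0 0 0 7 / 0 0 0 0 0 0
t=3: a0@(1,2) a1@(1,2) a2@(0,0) a3@(1,2) a4@(4,5) a5@(0,0) a6@(1,2) a7@(0,0) | pheromone: 20 0 0 0 0 0 / 0 0 14 0 0 0 / 0 2 0 0 0 0 / 0 0 0 0 0 0 / 0 0 0 0 0 8 / 0 0 0 0 0 0
t=4: a0@(1,2) a1@(1,2) a2@(0,0) a3@(1,2) a4@(4,5) a5@(0,0) a6@(1,2) a7@(0,0) | pheromone: 25 0 0 0 0 0 / 0 0 21 0 0 0 / 0 1 0 0 0 0 / 0 0 0 0 0 0 / 0 0 0 0 0 9 / 0 0 0 0 0 0
t=5: a0@(1,2) a1@(1,2) a2@(0,0) a3@(1,2) a4@(4,5) a5@(0,0) a6@(1,2) a7@(0,0) | pheromone: 30 0 0 0 0 0 / 0 0 28 0 0 0 / 0 0 0 0 0 0 / 0 0 0 0 0 0 / 0 0 0 0 0 10 / 0 0 0 0 0 0

(0, 0)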